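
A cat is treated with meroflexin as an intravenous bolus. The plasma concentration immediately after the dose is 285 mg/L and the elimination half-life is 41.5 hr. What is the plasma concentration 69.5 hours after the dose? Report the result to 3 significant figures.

k = ln 2 / 41.5 = 0.01670 hr⁻¹
69.5 hr is 1.675 half-lives, so C = 285 × (1/2)^1.675 = 285 × 0.3132 ≈ 89.3 mg/L

89.3 mg/L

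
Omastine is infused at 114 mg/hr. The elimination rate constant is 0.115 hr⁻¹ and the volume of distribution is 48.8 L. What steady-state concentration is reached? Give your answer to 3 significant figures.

CL = k · V = 0.115 × 48.8 = 5.612 L/hr
Css = rate / CL = 114 / 5.612 ≈ 20.3 µg/mL

20.3 µg/mL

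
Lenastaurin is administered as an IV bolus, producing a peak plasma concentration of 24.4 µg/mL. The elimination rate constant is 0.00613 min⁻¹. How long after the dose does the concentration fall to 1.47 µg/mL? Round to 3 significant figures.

458 minutes

C(t) = C₀ e^(−kt)  ⇒  t = ln(C₀/C) / k
t = ln(24.4/1.47) / 0.006130 = 2.809 / 0.006130 ≈ 458 minutes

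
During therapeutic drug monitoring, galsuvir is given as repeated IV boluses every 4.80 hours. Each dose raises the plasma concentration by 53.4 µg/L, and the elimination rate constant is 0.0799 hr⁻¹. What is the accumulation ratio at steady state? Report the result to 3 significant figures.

Fraction remaining after one interval: e^(−kτ) = e^(−0.07990 × 4.80) = 0.6815
R = 1 / (1 − 0.6815) = 1 / 0.3185 ≈ 3.14

3.14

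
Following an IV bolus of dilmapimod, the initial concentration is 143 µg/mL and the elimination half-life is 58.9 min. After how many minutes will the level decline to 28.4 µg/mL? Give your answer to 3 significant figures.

k = ln 2 / 58.9 = 0.01177 min⁻¹
C(t) = C₀ e^(−kt)  ⇒  t = ln(C₀/C) / k
t = ln(143/28.4) / 0.01177 = 1.616 / 0.01177 ≈ 137 minutes

137 minutes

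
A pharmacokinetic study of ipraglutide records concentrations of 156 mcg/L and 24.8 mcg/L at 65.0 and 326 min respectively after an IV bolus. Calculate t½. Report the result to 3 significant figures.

98.4 minutes

k = ln(C₁/C₂) / (t₂ − t₁) = ln(156/24.8) / (326 − 65.0)
  = 1.839 / 261.0 = 0.007046 min⁻¹
t½ = ln 2 / k = ln 2 / 0.007046 ≈ 98.4 minutes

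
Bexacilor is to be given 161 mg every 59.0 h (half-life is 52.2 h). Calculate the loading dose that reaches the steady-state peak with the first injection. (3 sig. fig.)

k = ln 2 / 52.2 = 0.01328 h⁻¹
Accumulation ratio R = 1 / (1 − e^(−kτ)) = 1 / (1 − e^(−0.01328×59.0)) = 1 / (1 − 0.4568) = 1.841
Loading dose = maintenance dose × R = 161 × 1.841 ≈ 296 mg

296 mg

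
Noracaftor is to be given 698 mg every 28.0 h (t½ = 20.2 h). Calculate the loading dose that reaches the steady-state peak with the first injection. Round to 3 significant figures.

k = ln 2 / 20.2 = 0.03431 h⁻¹
Accumulation ratio R = 1 / (1 − e^(−kτ)) = 1 / (1 − e^(−0.03431×28.0)) = 1 / (1 − 0.3826) = 1.620
Loading dose = maintenance dose × R = 698 × 1.620 ≈ 1130 mg

1130 mg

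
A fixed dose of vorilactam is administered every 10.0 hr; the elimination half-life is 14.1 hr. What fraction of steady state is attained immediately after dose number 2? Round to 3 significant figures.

k = ln 2 / 14.1 = 0.04916 hr⁻¹
f_n = 1 − e^(−nkτ) = 1 − e^(−2 × 0.04916 × 10.0) = 1 − e^(−0.9832) = 1 − 0.3741 ≈ 0.626

0.626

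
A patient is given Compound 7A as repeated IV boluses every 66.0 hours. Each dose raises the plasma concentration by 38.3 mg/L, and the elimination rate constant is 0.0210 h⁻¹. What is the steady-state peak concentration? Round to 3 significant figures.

51.1 mg/L

Fraction remaining after one interval: e^(−kτ) = e^(−0.02100 × 66.0) = 0.2501
R = 1 / (1 − 0.2501) = 1.333
Css,max = 38.3 × 1.333 ≈ 51.1 mg/L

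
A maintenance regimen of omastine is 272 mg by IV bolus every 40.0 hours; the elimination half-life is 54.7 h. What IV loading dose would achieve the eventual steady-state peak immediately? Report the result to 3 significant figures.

k = ln 2 / 54.7 = 0.01267 h⁻¹
Accumulation ratio R = 1 / (1 − e^(−kτ)) = 1 / (1 − e^(−0.01267×40.0)) = 1 / (1 − 0.6024) = 2.515
Loading dose = maintenance dose × R = 272 × 2.515 ≈ 684 mg

684 mg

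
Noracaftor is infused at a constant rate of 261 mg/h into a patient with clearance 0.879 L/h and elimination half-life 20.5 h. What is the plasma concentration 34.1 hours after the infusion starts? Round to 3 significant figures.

203 µg/mL

Css = rate / CL = 261 / 0.879 = 296.9 µg/mL
k = ln 2 / 20.5 = 0.03381 h⁻¹
C(t) = Css (1 − e^(−kt)) = 296.9 × (1 − e^(−1.153)) = 296.9 × 0.6843 ≈ 203 µg/mL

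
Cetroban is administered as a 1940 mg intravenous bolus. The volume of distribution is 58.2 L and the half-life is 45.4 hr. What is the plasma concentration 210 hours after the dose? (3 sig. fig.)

C₀ = dose / V = 1940 / 58.2 = 33.33 µg/mL
k = ln 2 / 45.4 = 0.01527 hr⁻¹
C(t) = C₀ e^(−kt) = 33.33 × e^(−0.01527 × 210) = 33.33 × e^(−3.206) = 33.33 × 0.04051 ≈ 1.35 µg/mL

1.35 µg/mL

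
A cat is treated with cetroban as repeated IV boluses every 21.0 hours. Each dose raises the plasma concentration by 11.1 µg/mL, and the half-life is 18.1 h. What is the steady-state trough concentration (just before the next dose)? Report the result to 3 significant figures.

k = ln 2 / 18.1 = 0.03830 h⁻¹
Fraction remaining after one interval: e^(−kτ) = e^(−0.03830 × 21.0) = 0.4474
R = 1 / (1 − 0.4474) = 1.810
Css,max = 11.1 × 1.810 = 20.09 µg/mL
Css,min = Css,max × e^(−kτ) = 20.09 × 0.4474 ≈ 8.99 µg/mL

8.99 µg/mL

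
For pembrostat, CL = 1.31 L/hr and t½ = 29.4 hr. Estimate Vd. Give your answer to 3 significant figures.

k = ln 2 / t½ = ln 2 / 29.4 = 0.02358 hr⁻¹
V = CL / k = 1.31 / 0.02358 ≈ 55.6 L

55.6 L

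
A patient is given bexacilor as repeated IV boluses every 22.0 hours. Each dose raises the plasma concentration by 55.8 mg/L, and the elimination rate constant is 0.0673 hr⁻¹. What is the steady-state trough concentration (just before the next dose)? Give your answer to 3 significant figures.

Fraction remaining after one interval: e^(−kτ) = e^(−0.06730 × 22.0) = 0.2275
R = 1 / (1 − 0.2275) = 1.295
Css,max = 55.8 × 1.295 = 72.23 mg/L
Css,min = Css,max × e^(−kτ) = 72.23 × 0.2275 ≈ 16.4 mg/L

16.4 mg/L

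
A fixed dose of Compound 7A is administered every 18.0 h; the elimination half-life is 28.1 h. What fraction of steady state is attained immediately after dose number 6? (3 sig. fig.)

k = ln 2 / 28.1 = 0.02467 h⁻¹
f_n = 1 − e^(−nkτ) = 1 − e^(−6 × 0.02467 × 18.0) = 1 − e^(−2.664) = 1 − 0.06967 ≈ 0.930

0.930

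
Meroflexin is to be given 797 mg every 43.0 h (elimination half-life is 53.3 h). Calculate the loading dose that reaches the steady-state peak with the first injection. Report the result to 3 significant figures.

1860 mg

k = ln 2 / 53.3 = 0.01300 h⁻¹
Accumulation ratio R = 1 / (1 − e^(−kτ)) = 1 / (1 − e^(−0.01300×43.0)) = 1 / (1 − 0.5717) = 2.335
Loading dose = maintenance dose × R = 797 × 2.335 ≈ 1860 mg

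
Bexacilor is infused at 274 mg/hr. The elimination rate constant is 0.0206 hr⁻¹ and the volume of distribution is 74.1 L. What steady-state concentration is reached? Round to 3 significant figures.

CL = k · V = 0.0206 × 74.1 = 1.526 L/hr
Css = rate / CL = 274 / 1.526 ≈ 180 µg/mL

180 µg/mL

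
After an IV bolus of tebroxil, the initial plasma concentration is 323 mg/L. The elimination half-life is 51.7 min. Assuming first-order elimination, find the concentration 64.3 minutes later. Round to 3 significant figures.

136 mg/L

k = ln 2 / 51.7 = 0.01341 min⁻¹
C(t) = C₀ e^(−kt) = 323 × e^(−0.01341 × 64.3) = 323 × e^(−0.8621) = 323 × 0.4223 ≈ 136 mg/L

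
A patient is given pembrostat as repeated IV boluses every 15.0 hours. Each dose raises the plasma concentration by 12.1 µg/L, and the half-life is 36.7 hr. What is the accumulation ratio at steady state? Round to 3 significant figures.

k = ln 2 / 36.7 = 0.01889 hr⁻¹
Fraction remaining after one interval: e^(−kτ) = e^(−0.01889 × 15.0) = 0.7533
R = 1 / (1 − 0.7533) = 1 / 0.2467 ≈ 4.05

4.05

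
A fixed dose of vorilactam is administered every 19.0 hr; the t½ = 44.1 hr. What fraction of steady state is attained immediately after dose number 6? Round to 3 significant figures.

k = ln 2 / 44.1 = 0.01572 hr⁻¹
f_n = 1 − e^(−nkτ) = 1 − e^(−6 × 0.01572 × 19.0) = 1 − e^(−1.792) = 1 − 0.1667 ≈ 0.833

0.833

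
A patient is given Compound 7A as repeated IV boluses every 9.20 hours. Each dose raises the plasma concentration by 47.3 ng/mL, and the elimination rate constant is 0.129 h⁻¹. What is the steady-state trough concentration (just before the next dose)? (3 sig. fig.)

20.8 ng/mL

Fraction remaining after one interval: e^(−kτ) = e^(−0.1290 × 9.20) = 0.3052
R = 1 / (1 − 0.3052) = 1.439
Css,max = 47.3 × 1.439 = 68.08 ng/mL
Css,min = Css,max × e^(−kτ) = 68.08 × 0.3052 ≈ 20.8 ng/mL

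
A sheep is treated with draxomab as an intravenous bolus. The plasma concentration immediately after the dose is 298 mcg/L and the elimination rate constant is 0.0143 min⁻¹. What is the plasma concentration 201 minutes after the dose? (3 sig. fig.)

C(t) = C₀ e^(−kt) = 298 × e^(−0.01430 × 201) = 298 × e^(−2.874) = 298 × 0.05646 ≈ 16.8 mcg/L

16.8 mcg/L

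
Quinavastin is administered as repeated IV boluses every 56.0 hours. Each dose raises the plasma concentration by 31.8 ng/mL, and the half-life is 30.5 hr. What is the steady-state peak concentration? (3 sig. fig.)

44.2 ng/mL

k = ln 2 / 30.5 = 0.02273 hr⁻¹
Fraction remaining after one interval: e^(−kτ) = e^(−0.02273 × 56.0) = 0.2801
R = 1 / (1 − 0.2801) = 1.389
Css,max = 31.8 × 1.389 ≈ 44.2 ng/mL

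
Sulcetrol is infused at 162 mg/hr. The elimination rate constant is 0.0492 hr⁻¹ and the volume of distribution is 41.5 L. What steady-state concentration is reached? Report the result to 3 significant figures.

79.3 µg/mL

CL = k · V = 0.0492 × 41.5 = 2.042 L/hr
Css = rate / CL = 162 / 2.042 ≈ 79.3 µg/mL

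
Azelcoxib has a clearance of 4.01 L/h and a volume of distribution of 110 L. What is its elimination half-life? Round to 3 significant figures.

19.0 hours

k = CL / V = 4.01 / 110 = 0.03645 h⁻¹
t½ = ln 2 / k = ln 2 / 0.03645 ≈ 19.0 hours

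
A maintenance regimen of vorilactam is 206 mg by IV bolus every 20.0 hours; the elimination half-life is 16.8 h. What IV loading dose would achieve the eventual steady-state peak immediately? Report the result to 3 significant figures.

k = ln 2 / 16.8 = 0.04126 h⁻¹
Accumulation ratio R = 1 / (1 − e^(−kτ)) = 1 / (1 − e^(−0.04126×20.0)) = 1 / (1 − 0.4382) = 1.780
Loading dose = maintenance dose × R = 206 × 1.780 ≈ 367 mg

367 mg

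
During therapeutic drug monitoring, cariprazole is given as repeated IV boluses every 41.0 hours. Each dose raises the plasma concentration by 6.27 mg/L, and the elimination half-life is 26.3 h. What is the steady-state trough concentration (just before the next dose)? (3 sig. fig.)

3.22 mg/L

k = ln 2 / 26.3 = 0.02636 h⁻¹
Fraction remaining after one interval: e^(−kτ) = e^(−0.02636 × 41.0) = 0.3394
R = 1 / (1 − 0.3394) = 1.514
Css,max = 6.27 × 1.514 = 9.491 mg/L
Css,min = Css,max × e^(−kτ) = 9.491 × 0.3394 ≈ 3.22 mg/L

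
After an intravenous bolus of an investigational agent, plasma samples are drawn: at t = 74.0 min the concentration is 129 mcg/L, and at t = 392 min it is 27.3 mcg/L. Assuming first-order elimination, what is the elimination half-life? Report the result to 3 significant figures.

142 minutes

k = ln(C₁/C₂) / (t₂ − t₁) = ln(129/27.3) / (392 − 74.0)
  = 1.553 / 318.0 = 0.004883 min⁻¹
t½ = ln 2 / k = ln 2 / 0.004883 ≈ 142 minutes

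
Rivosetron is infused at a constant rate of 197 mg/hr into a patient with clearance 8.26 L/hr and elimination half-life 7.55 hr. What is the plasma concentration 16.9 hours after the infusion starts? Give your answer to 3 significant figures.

Css = rate / CL = 197 / 8.26 = 23.85 mg/L
k = ln 2 / 7.55 = 0.09181 hr⁻¹
C(t) = Css (1 − e^(−kt)) = 23.85 × (1 − e^(−1.552)) = 23.85 × 0.7881 ≈ 18.8 mg/L

18.8 mg/L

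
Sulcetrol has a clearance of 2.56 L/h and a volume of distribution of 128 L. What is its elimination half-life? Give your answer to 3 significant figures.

34.7 hours

k = CL / V = 2.56 / 128 = 0.02000 h⁻¹
t½ = ln 2 / k = ln 2 / 0.02000 ≈ 34.7 hours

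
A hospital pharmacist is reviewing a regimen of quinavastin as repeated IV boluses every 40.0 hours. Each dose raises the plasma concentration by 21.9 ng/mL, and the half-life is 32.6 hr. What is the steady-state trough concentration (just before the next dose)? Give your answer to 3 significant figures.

k = ln 2 / 32.6 = 0.02126 hr⁻¹
Fraction remaining after one interval: e^(−kτ) = e^(−0.02126 × 40.0) = 0.4272
R = 1 / (1 − 0.4272) = 1.746
Css,max = 21.9 × 1.746 = 38.23 ng/mL
Css,min = Css,max × e^(−kτ) = 38.23 × 0.4272 ≈ 16.3 ng/mL

16.3 ng/mL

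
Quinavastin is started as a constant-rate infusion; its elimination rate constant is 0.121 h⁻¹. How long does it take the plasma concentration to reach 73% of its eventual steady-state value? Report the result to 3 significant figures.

10.8 hours

f = 1 − e^(−kt)  ⇒  t = −ln(1 − f) / k
t = −ln(1 − 0.73) / 0.1210 = 1.309 / 0.1210 ≈ 10.8 hours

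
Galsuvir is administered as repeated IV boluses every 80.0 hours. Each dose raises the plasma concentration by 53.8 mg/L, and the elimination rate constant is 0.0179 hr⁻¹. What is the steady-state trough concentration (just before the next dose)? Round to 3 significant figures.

16.9 mg/L

Fraction remaining after one interval: e^(−kτ) = e^(−0.01790 × 80.0) = 0.2388
R = 1 / (1 − 0.2388) = 1.314
Css,max = 53.8 × 1.314 = 70.68 mg/L
Css,min = Css,max × e^(−kτ) = 70.68 × 0.2388 ≈ 16.9 mg/L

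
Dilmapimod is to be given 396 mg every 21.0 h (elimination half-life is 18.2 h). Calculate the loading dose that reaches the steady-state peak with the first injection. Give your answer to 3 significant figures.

k = ln 2 / 18.2 = 0.03809 h⁻¹
Accumulation ratio R = 1 / (1 − e^(−kτ)) = 1 / (1 − e^(−0.03809×21.0)) = 1 / (1 − 0.4494) = 1.816
Loading dose = maintenance dose × R = 396 × 1.816 ≈ 719 mg

719 mg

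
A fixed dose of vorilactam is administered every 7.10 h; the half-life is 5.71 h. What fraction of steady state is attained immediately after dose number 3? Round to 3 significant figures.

0.925

k = ln 2 / 5.71 = 0.1214 h⁻¹
f_n = 1 − e^(−nkτ) = 1 − e^(−3 × 0.1214 × 7.10) = 1 − e^(−2.586) = 1 − 0.07535 ≈ 0.925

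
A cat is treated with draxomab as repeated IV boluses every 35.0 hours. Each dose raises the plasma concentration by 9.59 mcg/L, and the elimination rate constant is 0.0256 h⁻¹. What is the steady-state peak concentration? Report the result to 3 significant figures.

16.2 mcg/L

Fraction remaining after one interval: e^(−kτ) = e^(−0.02560 × 35.0) = 0.4082
R = 1 / (1 − 0.4082) = 1.690
Css,max = 9.59 × 1.690 ≈ 16.2 mcg/L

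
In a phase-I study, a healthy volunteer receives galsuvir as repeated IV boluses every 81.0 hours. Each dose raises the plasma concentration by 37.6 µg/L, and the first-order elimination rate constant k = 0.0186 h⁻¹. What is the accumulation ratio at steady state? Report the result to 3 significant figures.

1.28

Fraction remaining after one interval: e^(−kτ) = e^(−0.01860 × 81.0) = 0.2217
R = 1 / (1 − 0.2217) = 1 / 0.7783 ≈ 1.28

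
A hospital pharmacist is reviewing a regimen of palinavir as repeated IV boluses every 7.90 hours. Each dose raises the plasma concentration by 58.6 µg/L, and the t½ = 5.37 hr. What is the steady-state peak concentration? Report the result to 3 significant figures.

k = ln 2 / 5.37 = 0.1291 hr⁻¹
Fraction remaining after one interval: e^(−kτ) = e^(−0.1291 × 7.90) = 0.3607
R = 1 / (1 − 0.3607) = 1.564
Css,max = 58.6 × 1.564 ≈ 91.7 µg/L

91.7 µg/L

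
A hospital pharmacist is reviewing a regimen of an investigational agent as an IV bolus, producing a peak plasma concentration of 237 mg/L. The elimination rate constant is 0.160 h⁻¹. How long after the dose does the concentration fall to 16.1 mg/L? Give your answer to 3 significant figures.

C(t) = C₀ e^(−kt)  ⇒  t = ln(C₀/C) / k
t = ln(237/16.1) / 0.1600 = 2.689 / 0.1600 ≈ 16.8 hours

16.8 hours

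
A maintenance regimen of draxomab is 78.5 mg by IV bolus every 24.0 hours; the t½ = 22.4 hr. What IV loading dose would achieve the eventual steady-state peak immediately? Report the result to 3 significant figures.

k = ln 2 / 22.4 = 0.03094 hr⁻¹
Accumulation ratio R = 1 / (1 − e^(−kτ)) = 1 / (1 − e^(−0.03094×24.0)) = 1 / (1 − 0.4758) = 1.908
Loading dose = maintenance dose × R = 78.5 × 1.908 ≈ 150 mg

150 mg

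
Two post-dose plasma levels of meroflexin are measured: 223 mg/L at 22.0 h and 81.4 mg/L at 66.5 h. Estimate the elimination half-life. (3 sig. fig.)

30.6 hours

k = ln(C₁/C₂) / (t₂ − t₁) = ln(223/81.4) / (66.5 − 22.0)
  = 1.008 / 44.50 = 0.02265 h⁻¹
t½ = ln 2 / k = ln 2 / 0.02265 ≈ 30.6 hours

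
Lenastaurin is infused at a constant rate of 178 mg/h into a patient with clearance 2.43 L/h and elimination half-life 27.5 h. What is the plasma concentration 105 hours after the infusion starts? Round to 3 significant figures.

68.1 µg/mL

Css = rate / CL = 178 / 2.43 = 73.25 µg/mL
k = ln 2 / 27.5 = 0.02521 h⁻¹
C(t) = Css (1 − e^(−kt)) = 73.25 × (1 − e^(−2.647)) = 73.25 × 0.9291 ≈ 68.1 µg/mL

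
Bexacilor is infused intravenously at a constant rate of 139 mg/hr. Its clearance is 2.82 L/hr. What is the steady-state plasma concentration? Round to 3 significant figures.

Css = infusion rate / CL = 139 / 2.82 ≈ 49.3 mg/L

49.3 mg/L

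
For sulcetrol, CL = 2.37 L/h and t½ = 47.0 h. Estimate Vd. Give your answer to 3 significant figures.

k = ln 2 / t½ = ln 2 / 47.0 = 0.01475 h⁻¹
V = CL / k = 2.37 / 0.01475 ≈ 161 L

161 L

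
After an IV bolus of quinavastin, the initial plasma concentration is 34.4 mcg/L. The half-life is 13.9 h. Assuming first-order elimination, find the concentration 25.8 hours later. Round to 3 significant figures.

k = ln 2 / 13.9 = 0.04987 h⁻¹
25.8 h is 1.856 half-lives, so C = 34.4 × (1/2)^1.856 = 34.4 × 0.2762 ≈ 9.50 mcg/L

9.50 mcg/L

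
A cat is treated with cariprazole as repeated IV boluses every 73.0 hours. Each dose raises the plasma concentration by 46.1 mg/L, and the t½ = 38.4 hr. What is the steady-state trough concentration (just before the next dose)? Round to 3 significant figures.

16.9 mg/L

k = ln 2 / 38.4 = 0.01805 hr⁻¹
Fraction remaining after one interval: e^(−kτ) = e^(−0.01805 × 73.0) = 0.2677
R = 1 / (1 − 0.2677) = 1.366
Css,max = 46.1 × 1.366 = 62.96 mg/L
Css,min = Css,max × e^(−kτ) = 62.96 × 0.2677 ≈ 16.9 mg/L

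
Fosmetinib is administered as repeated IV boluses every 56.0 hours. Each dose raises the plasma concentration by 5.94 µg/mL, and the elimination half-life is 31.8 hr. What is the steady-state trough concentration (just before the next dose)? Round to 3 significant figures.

k = ln 2 / 31.8 = 0.02180 hr⁻¹
Fraction remaining after one interval: e^(−kτ) = e^(−0.02180 × 56.0) = 0.2950
R = 1 / (1 − 0.2950) = 1.419
Css,max = 5.94 × 1.419 = 8.426 µg/mL
Css,min = Css,max × e^(−kτ) = 8.426 × 0.2950 ≈ 2.49 µg/mL

2.49 µg/mL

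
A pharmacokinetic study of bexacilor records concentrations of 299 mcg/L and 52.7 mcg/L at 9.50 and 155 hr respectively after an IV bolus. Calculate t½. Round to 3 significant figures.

k = ln(C₁/C₂) / (t₂ − t₁) = ln(299/52.7) / (155 − 9.50)
  = 1.736 / 145.5 = 0.01193 hr⁻¹
t½ = ln 2 / k = ln 2 / 0.01193 ≈ 58.1 hours

58.1 hours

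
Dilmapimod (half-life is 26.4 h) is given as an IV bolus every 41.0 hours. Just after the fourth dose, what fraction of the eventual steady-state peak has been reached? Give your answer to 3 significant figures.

0.987

k = ln 2 / 26.4 = 0.02626 h⁻¹
f_n = 1 − e^(−nkτ) = 1 − e^(−4 × 0.02626 × 41.0) = 1 − e^(−4.306) = 1 − 0.01349 ≈ 0.987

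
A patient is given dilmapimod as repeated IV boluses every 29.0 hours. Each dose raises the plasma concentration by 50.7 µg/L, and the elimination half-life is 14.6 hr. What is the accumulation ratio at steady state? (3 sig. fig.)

1.34

k = ln 2 / 14.6 = 0.04748 hr⁻¹
Fraction remaining after one interval: e^(−kτ) = e^(−0.04748 × 29.0) = 0.2524
R = 1 / (1 − 0.2524) = 1 / 0.7476 ≈ 1.34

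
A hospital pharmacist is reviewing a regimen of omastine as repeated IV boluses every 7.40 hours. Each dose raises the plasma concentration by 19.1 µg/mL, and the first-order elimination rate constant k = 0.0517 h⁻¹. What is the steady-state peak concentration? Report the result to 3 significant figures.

Fraction remaining after one interval: e^(−kτ) = e^(−0.05170 × 7.40) = 0.6821
R = 1 / (1 − 0.6821) = 3.146
Css,max = 19.1 × 3.146 ≈ 60.1 µg/mL

60.1 µg/mL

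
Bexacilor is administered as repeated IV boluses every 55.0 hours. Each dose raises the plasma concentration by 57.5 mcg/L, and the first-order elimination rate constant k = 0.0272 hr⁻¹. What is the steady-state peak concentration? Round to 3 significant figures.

74.1 mcg/L

Fraction remaining after one interval: e^(−kτ) = e^(−0.02720 × 55.0) = 0.2240
R = 1 / (1 − 0.2240) = 1.289
Css,max = 57.5 × 1.289 ≈ 74.1 mcg/L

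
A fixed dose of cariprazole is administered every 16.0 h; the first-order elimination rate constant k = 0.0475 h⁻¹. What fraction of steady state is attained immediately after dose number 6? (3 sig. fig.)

f_n = 1 − e^(−nkτ) = 1 − e^(−6 × 0.04750 × 16.0) = 1 − e^(−4.560) = 1 − 0.01046 ≈ 0.990

0.990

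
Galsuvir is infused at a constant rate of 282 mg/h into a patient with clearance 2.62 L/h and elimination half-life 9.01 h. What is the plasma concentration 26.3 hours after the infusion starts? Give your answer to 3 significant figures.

93.4 µg/mL

Css = rate / CL = 282 / 2.62 = 107.6 µg/mL
k = ln 2 / 9.01 = 0.07693 h⁻¹
C(t) = Css (1 − e^(−kt)) = 107.6 × (1 − e^(−2.023)) = 107.6 × 0.8678 ≈ 93.4 µg/mL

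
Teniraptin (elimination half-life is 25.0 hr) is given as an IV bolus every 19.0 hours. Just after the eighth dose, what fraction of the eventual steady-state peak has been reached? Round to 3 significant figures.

k = ln 2 / 25.0 = 0.02773 hr⁻¹
f_n = 1 − e^(−nkτ) = 1 − e^(−8 × 0.02773 × 19.0) = 1 − e^(−4.214) = 1 − 0.01478 ≈ 0.985

0.985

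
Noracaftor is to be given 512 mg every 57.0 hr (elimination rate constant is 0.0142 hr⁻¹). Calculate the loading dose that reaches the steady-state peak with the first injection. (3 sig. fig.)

923 mg

Accumulation ratio R = 1 / (1 − e^(−kτ)) = 1 / (1 − e^(−0.01420×57.0)) = 1 / (1 − 0.4451) = 1.802
Loading dose = maintenance dose × R = 512 × 1.802 ≈ 923 mg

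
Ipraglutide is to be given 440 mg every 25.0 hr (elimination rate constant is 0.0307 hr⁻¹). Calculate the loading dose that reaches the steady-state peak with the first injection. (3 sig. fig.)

Accumulation ratio R = 1 / (1 − e^(−kτ)) = 1 / (1 − e^(−0.03070×25.0)) = 1 / (1 − 0.4642) = 1.866
Loading dose = maintenance dose × R = 440 × 1.866 ≈ 821 mg

821 mg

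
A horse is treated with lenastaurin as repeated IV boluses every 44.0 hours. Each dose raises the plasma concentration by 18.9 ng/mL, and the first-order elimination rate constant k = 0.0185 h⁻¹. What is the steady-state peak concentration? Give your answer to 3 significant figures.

Fraction remaining after one interval: e^(−kτ) = e^(−0.01850 × 44.0) = 0.4431
R = 1 / (1 − 0.4431) = 1.796
Css,max = 18.9 × 1.796 ≈ 33.9 ng/mL

33.9 ng/mL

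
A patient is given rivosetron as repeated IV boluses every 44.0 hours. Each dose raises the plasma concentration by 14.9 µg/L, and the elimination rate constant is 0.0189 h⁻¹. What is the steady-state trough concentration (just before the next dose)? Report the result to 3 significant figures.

Fraction remaining after one interval: e^(−kτ) = e^(−0.01890 × 44.0) = 0.4354
R = 1 / (1 − 0.4354) = 1.771
Css,max = 14.9 × 1.771 = 26.39 µg/L
Css,min = Css,max × e^(−kτ) = 26.39 × 0.4354 ≈ 11.5 µg/L

11.5 µg/L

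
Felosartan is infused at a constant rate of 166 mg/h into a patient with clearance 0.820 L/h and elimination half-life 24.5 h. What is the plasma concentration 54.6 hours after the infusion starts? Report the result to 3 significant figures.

159 mg/L

Css = rate / CL = 166 / 0.820 = 202.4 mg/L
k = ln 2 / 24.5 = 0.02829 h⁻¹
C(t) = Css (1 − e^(−kt)) = 202.4 × (1 − e^(−1.545)) = 202.4 × 0.7866 ≈ 159 mg/L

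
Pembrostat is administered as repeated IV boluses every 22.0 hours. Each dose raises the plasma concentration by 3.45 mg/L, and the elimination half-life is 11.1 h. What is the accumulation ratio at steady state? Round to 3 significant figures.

k = ln 2 / 11.1 = 0.06245 h⁻¹
Fraction remaining after one interval: e^(−kτ) = e^(−0.06245 × 22.0) = 0.2531
R = 1 / (1 − 0.2531) = 1 / 0.7469 ≈ 1.34

1.34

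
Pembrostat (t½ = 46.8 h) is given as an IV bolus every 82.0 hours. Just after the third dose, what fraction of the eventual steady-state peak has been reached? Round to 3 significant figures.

k = ln 2 / 46.8 = 0.01481 h⁻¹
f_n = 1 − e^(−nkτ) = 1 − e^(−3 × 0.01481 × 82.0) = 1 − e^(−3.643) = 1 − 0.02616 ≈ 0.974

0.974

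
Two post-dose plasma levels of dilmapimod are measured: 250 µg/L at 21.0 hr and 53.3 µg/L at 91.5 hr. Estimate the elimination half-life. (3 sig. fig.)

31.6 hours

k = ln(C₁/C₂) / (t₂ − t₁) = ln(250/53.3) / (91.5 − 21.0)
  = 1.546 / 70.50 = 0.02192 hr⁻¹
t½ = ln 2 / k = ln 2 / 0.02192 ≈ 31.6 hours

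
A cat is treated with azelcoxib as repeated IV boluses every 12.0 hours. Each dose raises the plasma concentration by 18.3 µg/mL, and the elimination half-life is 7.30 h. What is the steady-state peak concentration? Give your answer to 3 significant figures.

k = ln 2 / 7.30 = 0.09495 h⁻¹
Fraction remaining after one interval: e^(−kτ) = e^(−0.09495 × 12.0) = 0.3200
R = 1 / (1 − 0.3200) = 1.471
Css,max = 18.3 × 1.471 ≈ 26.9 µg/mL

26.9 µg/mL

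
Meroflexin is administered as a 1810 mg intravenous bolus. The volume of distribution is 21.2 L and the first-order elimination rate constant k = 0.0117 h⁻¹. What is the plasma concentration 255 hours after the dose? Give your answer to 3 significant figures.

4.32 µg/mL

C₀ = dose / V = 1810 / 21.2 = 85.38 µg/mL
C(t) = C₀ e^(−kt) = 85.38 × e^(−0.01170 × 255) = 85.38 × e^(−2.984) = 85.38 × 0.05062 ≈ 4.32 µg/mL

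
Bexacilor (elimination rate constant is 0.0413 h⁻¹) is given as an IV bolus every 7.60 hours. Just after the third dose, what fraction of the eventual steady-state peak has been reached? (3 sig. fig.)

f_n = 1 − e^(−nkτ) = 1 − e^(−3 × 0.04130 × 7.60) = 1 − e^(−0.9416) = 1 − 0.3900 ≈ 0.610

0.610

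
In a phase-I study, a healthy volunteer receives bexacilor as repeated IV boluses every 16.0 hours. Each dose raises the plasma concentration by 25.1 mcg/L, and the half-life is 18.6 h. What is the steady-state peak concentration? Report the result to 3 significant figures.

55.9 mcg/L

k = ln 2 / 18.6 = 0.03727 h⁻¹
Fraction remaining after one interval: e^(−kτ) = e^(−0.03727 × 16.0) = 0.5509
R = 1 / (1 − 0.5509) = 2.227
Css,max = 25.1 × 2.227 ≈ 55.9 mcg/L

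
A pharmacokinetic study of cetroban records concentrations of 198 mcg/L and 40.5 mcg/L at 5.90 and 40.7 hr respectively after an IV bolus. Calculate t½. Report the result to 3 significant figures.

15.2 hours

k = ln(C₁/C₂) / (t₂ − t₁) = ln(198/40.5) / (40.7 − 5.90)
  = 1.587 / 34.80 = 0.04560 hr⁻¹
t½ = ln 2 / k = ln 2 / 0.04560 ≈ 15.2 hours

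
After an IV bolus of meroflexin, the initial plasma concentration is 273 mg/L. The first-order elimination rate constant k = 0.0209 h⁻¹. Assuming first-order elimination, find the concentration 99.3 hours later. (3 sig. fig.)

C(t) = C₀ e^(−kt) = 273 × e^(−0.02090 × 99.3) = 273 × e^(−2.075) = 273 × 0.1255 ≈ 34.3 mg/L

34.3 mg/L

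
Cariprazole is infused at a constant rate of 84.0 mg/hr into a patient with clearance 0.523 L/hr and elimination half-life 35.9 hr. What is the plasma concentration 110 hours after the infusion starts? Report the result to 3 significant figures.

Css = rate / CL = 84.0 / 0.523 = 160.6 µg/mL
k = ln 2 / 35.9 = 0.01931 hr⁻¹
C(t) = Css (1 − e^(−kt)) = 160.6 × (1 − e^(−2.124)) = 160.6 × 0.8804 ≈ 141 µg/mL

141 µg/mL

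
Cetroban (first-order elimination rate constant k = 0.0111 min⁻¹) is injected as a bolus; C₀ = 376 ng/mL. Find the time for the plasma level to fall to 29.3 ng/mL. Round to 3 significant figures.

C(t) = C₀ e^(−kt)  ⇒  t = ln(C₀/C) / k
t = ln(376/29.3) / 0.01110 = 2.552 / 0.01110 ≈ 230 minutes

230 minutes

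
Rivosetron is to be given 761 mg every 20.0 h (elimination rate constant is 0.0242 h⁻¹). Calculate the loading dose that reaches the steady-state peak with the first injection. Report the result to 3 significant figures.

1980 mg

Accumulation ratio R = 1 / (1 − e^(−kτ)) = 1 / (1 − e^(−0.02420×20.0)) = 1 / (1 − 0.6163) = 2.606
Loading dose = maintenance dose × R = 761 × 2.606 ≈ 1980 mg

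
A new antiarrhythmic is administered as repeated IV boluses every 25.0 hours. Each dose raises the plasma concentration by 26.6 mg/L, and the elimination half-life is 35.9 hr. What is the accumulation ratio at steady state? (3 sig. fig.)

k = ln 2 / 35.9 = 0.01931 hr⁻¹
Fraction remaining after one interval: e^(−kτ) = e^(−0.01931 × 25.0) = 0.6171
R = 1 / (1 − 0.6171) = 1 / 0.3829 ≈ 2.61

2.61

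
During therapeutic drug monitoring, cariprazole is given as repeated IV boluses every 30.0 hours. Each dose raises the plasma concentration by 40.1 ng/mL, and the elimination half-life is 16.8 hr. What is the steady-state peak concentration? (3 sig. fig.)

k = ln 2 / 16.8 = 0.04126 hr⁻¹
Fraction remaining after one interval: e^(−kτ) = e^(−0.04126 × 30.0) = 0.2900
R = 1 / (1 − 0.2900) = 1.409
Css,max = 40.1 × 1.409 ≈ 56.5 ng/mL

56.5 ng/mL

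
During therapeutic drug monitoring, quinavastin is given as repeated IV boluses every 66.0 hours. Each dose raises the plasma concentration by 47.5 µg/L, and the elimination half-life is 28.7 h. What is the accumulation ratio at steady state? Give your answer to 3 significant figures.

1.25

k = ln 2 / 28.7 = 0.02415 h⁻¹
Fraction remaining after one interval: e^(−kτ) = e^(−0.02415 × 66.0) = 0.2031
R = 1 / (1 − 0.2031) = 1 / 0.7969 ≈ 1.25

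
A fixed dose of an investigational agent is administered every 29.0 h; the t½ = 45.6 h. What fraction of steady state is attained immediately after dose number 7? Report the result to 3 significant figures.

0.954

k = ln 2 / 45.6 = 0.01520 h⁻¹
f_n = 1 − e^(−nkτ) = 1 − e^(−7 × 0.01520 × 29.0) = 1 − e^(−3.086) = 1 − 0.04570 ≈ 0.954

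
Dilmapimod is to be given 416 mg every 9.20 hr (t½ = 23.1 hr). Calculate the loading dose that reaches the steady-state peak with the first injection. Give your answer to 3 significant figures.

1720 mg

k = ln 2 / 23.1 = 0.03001 hr⁻¹
Accumulation ratio R = 1 / (1 − e^(−kτ)) = 1 / (1 − e^(−0.03001×9.20)) = 1 / (1 − 0.7588) = 4.145
Loading dose = maintenance dose × R = 416 × 4.145 ≈ 1720 mg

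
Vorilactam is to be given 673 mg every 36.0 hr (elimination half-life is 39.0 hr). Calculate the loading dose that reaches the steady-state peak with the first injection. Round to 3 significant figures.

k = ln 2 / 39.0 = 0.01777 hr⁻¹
Accumulation ratio R = 1 / (1 − e^(−kτ)) = 1 / (1 − e^(−0.01777×36.0)) = 1 / (1 − 0.5274) = 2.116
Loading dose = maintenance dose × R = 673 × 2.116 ≈ 1420 mg

1420 mg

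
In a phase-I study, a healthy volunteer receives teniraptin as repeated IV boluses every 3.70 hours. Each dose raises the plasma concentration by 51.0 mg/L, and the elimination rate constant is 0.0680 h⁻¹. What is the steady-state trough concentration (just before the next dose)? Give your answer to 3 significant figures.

Fraction remaining after one interval: e^(−kτ) = e^(−0.06800 × 3.70) = 0.7776
R = 1 / (1 − 0.7776) = 4.496
Css,max = 51.0 × 4.496 = 229.3 mg/L
Css,min = Css,max × e^(−kτ) = 229.3 × 0.7776 ≈ 178 mg/L

178 mg/L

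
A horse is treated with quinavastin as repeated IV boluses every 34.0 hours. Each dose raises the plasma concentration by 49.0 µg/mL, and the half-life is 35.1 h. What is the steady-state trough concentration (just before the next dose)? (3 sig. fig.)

51.2 µg/mL

k = ln 2 / 35.1 = 0.01975 h⁻¹
Fraction remaining after one interval: e^(−kτ) = e^(−0.01975 × 34.0) = 0.5110
R = 1 / (1 − 0.5110) = 2.045
Css,max = 49.0 × 2.045 = 100.2 µg/mL
Css,min = Css,max × e^(−kτ) = 100.2 × 0.5110 ≈ 51.2 µg/mL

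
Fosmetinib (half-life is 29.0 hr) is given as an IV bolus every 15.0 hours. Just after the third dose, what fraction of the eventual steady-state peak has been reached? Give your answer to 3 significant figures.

0.659

k = ln 2 / 29.0 = 0.02390 hr⁻¹
f_n = 1 − e^(−nkτ) = 1 − e^(−3 × 0.02390 × 15.0) = 1 − e^(−1.076) = 1 − 0.3411 ≈ 0.659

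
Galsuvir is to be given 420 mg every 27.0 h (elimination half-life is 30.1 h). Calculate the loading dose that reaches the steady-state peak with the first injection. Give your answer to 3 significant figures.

k = ln 2 / 30.1 = 0.02303 h⁻¹
Accumulation ratio R = 1 / (1 − e^(−kτ)) = 1 / (1 − e^(−0.02303×27.0)) = 1 / (1 − 0.5370) = 2.160
Loading dose = maintenance dose × R = 420 × 2.160 ≈ 907 mg

907 mg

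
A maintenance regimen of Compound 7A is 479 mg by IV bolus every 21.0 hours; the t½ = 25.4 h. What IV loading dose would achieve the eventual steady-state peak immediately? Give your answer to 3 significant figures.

k = ln 2 / 25.4 = 0.02729 h⁻¹
Accumulation ratio R = 1 / (1 − e^(−kτ)) = 1 / (1 − e^(−0.02729×21.0)) = 1 / (1 − 0.5638) = 2.292
Loading dose = maintenance dose × R = 479 × 2.292 ≈ 1100 mg

1100 mg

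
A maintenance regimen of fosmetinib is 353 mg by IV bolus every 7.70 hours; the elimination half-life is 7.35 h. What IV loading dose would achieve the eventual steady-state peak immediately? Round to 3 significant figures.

684 mg

k = ln 2 / 7.35 = 0.09431 h⁻¹
Accumulation ratio R = 1 / (1 − e^(−kτ)) = 1 / (1 − e^(−0.09431×7.70)) = 1 / (1 − 0.4838) = 1.937
Loading dose = maintenance dose × R = 353 × 1.937 ≈ 684 mg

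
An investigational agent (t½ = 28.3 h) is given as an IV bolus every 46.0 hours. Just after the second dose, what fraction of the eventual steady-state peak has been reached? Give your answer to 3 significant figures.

0.895

k = ln 2 / 28.3 = 0.02449 h⁻¹
f_n = 1 − e^(−nkτ) = 1 − e^(−2 × 0.02449 × 46.0) = 1 − e^(−2.253) = 1 − 0.1050 ≈ 0.895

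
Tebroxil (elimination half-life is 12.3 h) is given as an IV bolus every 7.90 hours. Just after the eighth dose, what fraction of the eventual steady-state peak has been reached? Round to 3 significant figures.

k = ln 2 / 12.3 = 0.05635 h⁻¹
f_n = 1 − e^(−nkτ) = 1 − e^(−8 × 0.05635 × 7.90) = 1 − e^(−3.562) = 1 − 0.02840 ≈ 0.972

0.972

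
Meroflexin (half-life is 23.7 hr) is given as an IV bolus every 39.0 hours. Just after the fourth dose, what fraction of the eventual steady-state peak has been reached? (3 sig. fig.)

0.990

k = ln 2 / 23.7 = 0.02925 hr⁻¹
f_n = 1 − e^(−nkτ) = 1 − e^(−4 × 0.02925 × 39.0) = 1 − e^(−4.562) = 1 − 0.01044 ≈ 0.990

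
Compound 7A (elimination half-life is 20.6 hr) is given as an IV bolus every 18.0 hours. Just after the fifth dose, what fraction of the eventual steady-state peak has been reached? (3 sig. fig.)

0.952

k = ln 2 / 20.6 = 0.03365 hr⁻¹
f_n = 1 − e^(−nkτ) = 1 − e^(−5 × 0.03365 × 18.0) = 1 − e^(−3.028) = 1 − 0.04840 ≈ 0.952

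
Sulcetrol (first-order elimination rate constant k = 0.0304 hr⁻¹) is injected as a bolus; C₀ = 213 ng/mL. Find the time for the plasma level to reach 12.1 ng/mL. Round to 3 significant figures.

94.3 hours

C(t) = C₀ e^(−kt)  ⇒  t = ln(C₀/C) / k
t = ln(213/12.1) / 0.03040 = 2.868 / 0.03040 ≈ 94.3 hours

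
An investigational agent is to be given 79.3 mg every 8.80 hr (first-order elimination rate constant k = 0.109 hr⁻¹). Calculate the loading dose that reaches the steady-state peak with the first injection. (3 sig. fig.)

Accumulation ratio R = 1 / (1 − e^(−kτ)) = 1 / (1 − e^(−0.1090×8.80)) = 1 / (1 − 0.3832) = 1.621
Loading dose = maintenance dose × R = 79.3 × 1.621 ≈ 129 mg

129 mg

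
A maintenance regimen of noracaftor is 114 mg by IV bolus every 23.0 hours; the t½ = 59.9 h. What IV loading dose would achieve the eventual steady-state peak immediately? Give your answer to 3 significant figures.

488 mg

k = ln 2 / 59.9 = 0.01157 h⁻¹
Accumulation ratio R = 1 / (1 − e^(−kτ)) = 1 / (1 − e^(−0.01157×23.0)) = 1 / (1 − 0.7663) = 4.279
Loading dose = maintenance dose × R = 114 × 4.279 ≈ 488 mg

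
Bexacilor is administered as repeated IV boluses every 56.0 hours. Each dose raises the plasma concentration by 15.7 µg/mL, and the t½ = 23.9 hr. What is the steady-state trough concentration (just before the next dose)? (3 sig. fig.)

k = ln 2 / 23.9 = 0.02900 hr⁻¹
Fraction remaining after one interval: e^(−kτ) = e^(−0.02900 × 56.0) = 0.1971
R = 1 / (1 − 0.1971) = 1.245
Css,max = 15.7 × 1.245 = 19.55 µg/mL
Css,min = Css,max × e^(−kτ) = 19.55 × 0.1971 ≈ 3.85 µg/mL

3.85 µg/mL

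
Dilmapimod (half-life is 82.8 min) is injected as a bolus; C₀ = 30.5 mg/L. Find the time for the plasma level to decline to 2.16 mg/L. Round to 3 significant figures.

k = ln 2 / 82.8 = 0.008371 min⁻¹
C(t) = C₀ e^(−kt)  ⇒  t = ln(C₀/C) / k
t = ln(30.5/2.16) / 0.008371 = 2.648 / 0.008371 ≈ 316 minutes

316 minutes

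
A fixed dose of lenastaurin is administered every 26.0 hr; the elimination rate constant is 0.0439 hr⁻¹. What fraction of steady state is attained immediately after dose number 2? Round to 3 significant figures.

0.898

f_n = 1 − e^(−nkτ) = 1 − e^(−2 × 0.04390 × 26.0) = 1 − e^(−2.283) = 1 − 0.1020 ≈ 0.898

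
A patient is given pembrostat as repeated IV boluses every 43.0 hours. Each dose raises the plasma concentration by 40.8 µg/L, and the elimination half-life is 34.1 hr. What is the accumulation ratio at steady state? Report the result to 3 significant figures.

1.72

k = ln 2 / 34.1 = 0.02033 hr⁻¹
Fraction remaining after one interval: e^(−kτ) = e^(−0.02033 × 43.0) = 0.4173
R = 1 / (1 − 0.4173) = 1 / 0.5827 ≈ 1.72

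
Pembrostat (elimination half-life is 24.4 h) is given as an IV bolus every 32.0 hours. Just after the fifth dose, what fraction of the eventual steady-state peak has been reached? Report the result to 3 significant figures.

0.989

k = ln 2 / 24.4 = 0.02841 h⁻¹
f_n = 1 − e^(−nkτ) = 1 − e^(−5 × 0.02841 × 32.0) = 1 − e^(−4.545) = 1 − 0.01062 ≈ 0.989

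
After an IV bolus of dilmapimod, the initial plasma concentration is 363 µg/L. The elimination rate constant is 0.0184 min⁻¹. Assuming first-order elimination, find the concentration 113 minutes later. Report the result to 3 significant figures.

45.4 µg/L

C(t) = C₀ e^(−kt) = 363 × e^(−0.01840 × 113) = 363 × e^(−2.079) = 363 × 0.1250 ≈ 45.4 µg/L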